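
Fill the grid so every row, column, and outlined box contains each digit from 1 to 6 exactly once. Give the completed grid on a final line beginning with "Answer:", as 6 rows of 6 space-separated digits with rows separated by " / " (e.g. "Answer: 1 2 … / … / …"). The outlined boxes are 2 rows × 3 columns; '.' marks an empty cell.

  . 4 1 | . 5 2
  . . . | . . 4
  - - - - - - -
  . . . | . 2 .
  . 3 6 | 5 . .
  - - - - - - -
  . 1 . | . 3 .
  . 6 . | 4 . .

Step 1. [r4c1∈{1,2,4}] in row 4, 2 fits only at r4c1 ⇒ r4c1=2.
Step 2. [r3c1∈{1,4,5}] col 1 places 1 nowhere but r3c1 ⇒ r3c1=1.
Step 3. [r2c5∈{1,6}] col 5 places 6 nowhere but r2c5, so r2c5=6.
Step 4. [r6c3∈{2,3,5}] in row 6, 2 fits only at r6c3. So r6c3=2.
Step 5. [r2c3∈{3,5}] col 3 places 3 nowhere but r2c3. So r2c3=3.
Step 6. [r2c1∈{5}] only 5 remains possible at r2c1 ⇒ r2c1=5.
Step 7. [r5c3∈{4,5}] 5 has one home in box 5: r5c3. So r5c3=5.
Step 8. [r4c6∈{1}] r4c6's peers cover all but 1 ⇒ r4c6=1.
Step 9. [r3c6∈{3,6}] 3 has one home in col 6: r3c6. So r3c6=3.
Step 10. [r5c4∈{2,6}] 2 has one home in row 5: r5c4, so r5c4=2.
Step 11. [r5c6∈{6}] r5c6 has the single candidate 6, so r5c6=6.
Step 12. [r6c5∈{1}] only 1 remains possible at r6c5 ⇒ r6c5=1.
Step 13. [r1c4∈{3}] r1c4 has the single candidate 3 ⇒ r1c4=3.
Step 14. [r1c1∈{6}] only 6 remains possible at r1c1, so r1c1=6.
Step 15. [r6c1∈{3}] r6c1 has the single candidate 3, so r6c1=3.
Step 16. [r3c4∈{6}] nothing but 6 survives at r3c4 ⇒ r3c4=6.
Step 17. [r3c3∈{4}] nothing but 4 survives at r3c3, so r3c3=4.
Step 18. [r6c6∈{5}] nothing but 5 survives at r6c6 ⇒ r6c6=5.
Step 19. [r2c4∈{1}] nothing but 1 survives at r2c4, so r2c4=1.
Step 20. [r3c2∈{5}] only 5 remains possible at r3c2. So r3c2=5.
Step 21. [r4c5∈{4}] nothing but 4 survives at r4c5, so r4c5=4.
Step 22. [r2c2∈{2}] only 2 remains possible at r2c2. So r2c2=2.
Step 23. [r5c1∈{4}] r5c1 is down to just 4 ⇒ r5c1=4.

Answer: 6 4 1 3 5 2 / 5 2 3 1 6 4 / 1 5 4 6 2 3 / 2 3 6 5 4 1 / 4 1 5 2 3 6 / 3 6 2 4 1 5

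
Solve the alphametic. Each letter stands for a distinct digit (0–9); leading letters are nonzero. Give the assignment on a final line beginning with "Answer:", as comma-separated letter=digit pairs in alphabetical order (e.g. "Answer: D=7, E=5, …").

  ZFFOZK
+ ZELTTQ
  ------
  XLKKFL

Step 1. [col 1: K + Q ≡ L (mod 10)] column 1 (K + Q ≡ L (mod 10), carry-in 0) doesn't pin L yet; pick L=7 and continue, so L=7.
Step 2. [col 1: K + Q ≡ L (mod 10)] column 1 (K + Q ≡ L (mod 10), carry-in 0) doesn't pin Q yet; pick Q=3 and continue. So Q=3.
Step 3. [col 1: K + Q ≡ L (mod 10)] column 1 reads K+Q+carry(0)=L with Q=3, L=7; with digits 3,7 already taken and all letters distinct, the only value for K is 4. So K=4.
Step 4. [col 2: Z + T ≡ F (mod 10)] column 2 (Z + T ≡ F (mod 10), carry-in 0) doesn't pin F yet; pick F=6 and continue. So F=6.
Step 5. [col 2: Z + T ≡ F (mod 10)] T=5 is one option consistent with column 2 (Z + T ≡ F (mod 10), carry-in 0) — take it. So T=5.
Step 6. [col 2: Z + T ≡ F (mod 10)] from column 2 (T=5, F=6, carry-in 0, digits 3,4,5,6,7 already taken and all letters distinct): Z must equal 1. So Z=1.
Step 7. [col 3: O + T ≡ K (mod 10)] column 3: given T=5, K=4, carry-in 0, and digits 1,3,4,5,6,7 already taken and all letters distinct, O+T≡K (mod 10) forces O=9. So O=9.
Step 8. [col 5: F + E ≡ L (mod 10)] in column 5 we have F+E≡L with carry-in 1; given F=6, L=7 and digits 1,3,4,5,6,7,9 already taken and all letters distinct, that pins E to 0, so E=0.
Step 9. [col 6: Z + Z ≡ X (mod 10)] column 6 reads Z+Z+carry(0)=X with Z=1; with digits 0,1,3,4,5,6,7,9 already taken and all letters distinct, the only value for X is 2. So X=2.

Answer: E=0, F=6, K=4, L=7, O=9, Q=3, T=5, X=2, Z=1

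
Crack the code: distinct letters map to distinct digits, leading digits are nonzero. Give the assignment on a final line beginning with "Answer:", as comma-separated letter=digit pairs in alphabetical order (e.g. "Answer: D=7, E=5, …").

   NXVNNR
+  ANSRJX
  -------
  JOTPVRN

Step 1. [col 1: R + X ≡ N (mod 10)] column 1 (R + X ≡ N (mod 10), carry-in 0) doesn't pin X yet; pick X=8 and continue ⇒ X=8.
Step 2. [col 1: R + X ≡ N (mod 10)] column 1 (R + X ≡ N (mod 10), carry-in 0) doesn't pin R yet; pick R=7 and continue. So R=7.
Step 3. [J] the sum has 7 digits but both addends have 6; that extra leading digit J is the final carry, namely 1. So J=1.
Step 4. [col 1: R + X ≡ N (mod 10)] column 1: given R=7, X=8, carry-in 0, and digits 1,7,8 already taken and all letters distinct, R+X≡N (mod 10) forces N=5. So N=5.
Step 5. [col 3: N + R ≡ V (mod 10)] from column 3 (N=5, R=7, carry-in 0, digits 1,5,7,8 already taken and all letters distinct): V must equal 2 ⇒ V=2.
Step 6. [col 4: V + S ≡ P (mod 10)] no forcing yet in column 4 (carry-in 1); P=9 is free and consistent — try it, so P=9.
Step 7. [col 4: V + S ≡ P (mod 10)] column 4 reads V+S+carry(1)=P with V=2, P=9; with digits 1,2,5,7,8,9 already taken and all letters distinct, the only value for S is 6. So S=6.
Step 8. [col 5: X + N ≡ T (mod 10)] from column 5 (X=8, N=5, carry-in 0, digits 1,2,5,6,7,8,9 already taken and all letters distinct): T must equal 3. So T=3.
Step 9. [col 6: N + A ≡ O (mod 10)] column 6 reads N+A+carry(1)=O with N=5; with digits 1,2,3,5,6,7,8,9 already taken and all letters distinct, the only value for O is 0. So O=0.
Step 10. [col 6: N + A ≡ O (mod 10)] column 6: given N=5, O=0, carry-in 1, and digits 0,1,2,3,5,6,7,8,9 already taken and all letters distinct, N+A≡O (mod 10) forces A=4 ⇒ A=4.

Answer: A=4, J=1, N=5, O=0, P=9, R=7, S=6, T=3, V=2, X=8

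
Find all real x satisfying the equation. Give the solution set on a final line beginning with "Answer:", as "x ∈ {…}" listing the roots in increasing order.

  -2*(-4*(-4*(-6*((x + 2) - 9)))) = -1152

Step 1. [-2*(-4*(-4*(-6*((x + 2) - 9)))) = -1152] divide by the outer -2. So div: -4*(-4*(-6*((x + 2) - 9))) = 576.
Step 2. [-4*(-4*(-6*((x + 2) - 9))) = 576] -4 out front; divide by -4. So div: -4*(-6*((x + 2) - 9)) = -144.
Step 3. [-4*(-6*((x + 2) - 9)) = -144] -4·(inner) — divide through by -4. So div: -6*((x + 2) - 9) = 36.
Step 4. [-6*((x + 2) - 9) = 36] LHS = -6·(…); ÷-6 both sides. So div: (x + 2) - 9 = -6.
Step 5. [(x + 2) - 9 = -6] 9 comes off first (add 9), so sub: x + 2 = 3.
Step 6. [x + 2 = 3] the outer +2 inverts by subtracting 2 ⇒ sub: x = 1.

Answer: x ∈ {1}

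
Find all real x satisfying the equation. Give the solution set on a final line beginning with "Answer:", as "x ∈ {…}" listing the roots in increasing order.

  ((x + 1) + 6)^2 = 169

Step 1. [((x + 1) + 6)^2 = 169] 169 ≥ 0, LHS is (·)² — take ±√. So sqrt: (x + 1) + 6 = 13 or -13.
Step 2. [(x + 1) + 6 = 13 or -13] the outer +6 inverts by subtracting 6, so sub: x + 1 = 7 or -19.
Step 3. [x + 1 = 7 or -19] the outer +1 inverts by subtracting 1, so sub: x = 6 or -20.

Answer: x ∈ {-20, 6}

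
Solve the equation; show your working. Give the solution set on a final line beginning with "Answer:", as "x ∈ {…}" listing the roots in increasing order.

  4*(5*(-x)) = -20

Step 1. [4*(5*(-x)) = -20] leading coefficient 4: divide by 4. So div: 5*(-x) = -5.
Step 2. [5*(-x) = -5] LHS = 5·(…); ÷5 both sides. So div: -x = -1.
Step 3. [-x = -1] flip signs both sides. So neg: x = 1.

Answer: x ∈ {1}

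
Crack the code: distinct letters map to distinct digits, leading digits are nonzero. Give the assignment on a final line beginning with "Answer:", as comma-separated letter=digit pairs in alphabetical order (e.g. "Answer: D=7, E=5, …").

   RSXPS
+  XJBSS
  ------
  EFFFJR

Step 1. [col 1: S + S ≡ R (mod 10)] S=3 is one option consistent with column 1 (S + S ≡ R (mod 10), carry-in 0) — take it, so S=3.
Step 2. [E] E is the leading digit of a 6-digit sum of two 5-digit numbers; the final carry is exactly 1. So E=1.
Step 3. [col 1: S + S ≡ R (mod 10)] in column 1 we have S+S≡R with carry-in 0; given S=3 and digits 1,3 already taken and all letters distinct, that pins R to 6. So R=6.
Step 4. [col 2: P + S ≡ J (mod 10)] several values work for J in column 2 (P + S ≡ J (mod 10), carry-in 0); try J=0. So J=0.
Step 5. [col 2: P + S ≡ J (mod 10)] column 2: given S=3, J=0, carry-in 0, and digits 0,1,3,6 already taken and all letters distinct, P+S≡J (mod 10) forces P=7, so P=7.
Step 6. [col 3: X + B ≡ F (mod 10)] several values work for F in column 3 (X + B ≡ F (mod 10), carry-in 1); try F=4. So F=4.
Step 7. [col 3: X + B ≡ F (mod 10)] column 3 (X + B ≡ F (mod 10), carry-in 1) doesn't pin B yet; pick B=5 and continue. So B=5.
Step 8. [col 3: X + B ≡ F (mod 10)] column 3 reads X+B+carry(1)=F with B=5, F=4; with digits 0,1,3,4,5,6,7 already taken and all letters distinct, the only value for X is 8 ⇒ X=8.

Answer: B=5, E=1, F=4, J=0, P=7, R=6, S=3, X=8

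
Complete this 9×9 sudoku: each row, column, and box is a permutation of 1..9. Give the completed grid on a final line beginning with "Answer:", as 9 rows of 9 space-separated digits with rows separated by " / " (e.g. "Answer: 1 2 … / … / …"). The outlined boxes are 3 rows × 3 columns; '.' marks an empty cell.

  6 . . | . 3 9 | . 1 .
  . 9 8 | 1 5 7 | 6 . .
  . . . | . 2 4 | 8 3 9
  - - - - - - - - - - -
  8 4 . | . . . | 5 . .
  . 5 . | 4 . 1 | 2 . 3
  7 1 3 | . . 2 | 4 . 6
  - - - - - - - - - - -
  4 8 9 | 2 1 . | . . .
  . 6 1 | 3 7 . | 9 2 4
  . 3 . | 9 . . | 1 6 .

Step 1. [r9c3∈{2,5,7}] r9c3 is the only open cell in box 7 admitting 7, so r9c3=7.
Step 2. [r1c9∈{2,5,7}] in box 3, 5 fits only at r1c9, so r1c9=5.
Step 3. [r5c8∈{7,8,9}] across row 5, 7 lands solely at r5c8 ⇒ r5c8=7.
Step 4. [r5c5∈{6,8,9}] 8 has one home in row 5: r5c5, so r5c5=8.
Step 5. [r4c5∈{6,9}] 6 has one home in col 5: r4c5 ⇒ r4c5=6.
Step 6. [r1c2∈{2,7}] in col 2, 2 fits only at r1c2, so r1c2=2.
Step 7. [r8c1∈{5}] nothing but 5 survives at r8c1. So r8c1=5.
Step 8. [r9c6∈{5,8}] 5 has one home in row 9: r9c6. So r9c6=5.
Step 9. [r1c7∈{7}] only 7 remains possible at r1c7. So r1c7=7.
Step 10. [r4c8∈{9}] r4c8 is down to just 9. So r4c8=9.
Step 11. [r2c8∈{4}] r2c8 has the single candidate 4, so r2c8=4.
Step 12. [r3c3∈{5}] only 5 remains possible at r3c3, so r3c3=5.
Step 13. [r6c8∈{8}] r6c8's peers cover all but 8. So r6c8=8.
Step 14. [r4c6∈{3}] only 3 remains possible at r4c6 ⇒ r4c6=3.
Step 15. [r8c6∈{8}] r8c6's peers cover all but 8 ⇒ r8c6=8.
Step 16. [r3c2∈{7}] r3c2 has the single candidate 7 ⇒ r3c2=7.
Step 17. [r2c1∈{3}] only 3 remains possible at r2c1. So r2c1=3.
Step 18. [r3c4∈{6}] r3c4's peers cover all but 6, so r3c4=6.
Step 19. [r1c3∈{4}] nothing but 4 survives at r1c3. So r1c3=4.
Step 20. [r2c9∈{2}] r2c9 has the single candidate 2, so r2c9=2.
Step 21. [r9c5∈{4}] r9c5 has the single candidate 4 ⇒ r9c5=4.
Step 22. [r7c9∈{7}] only 7 remains possible at r7c9. So r7c9=7.
Step 23. [r4c9∈{1}] r4c9 has the single candidate 1, so r4c9=1.
Step 24. [r6c5∈{9}] r6c5 is down to just 9, so r6c5=9.
Step 25. [r7c7∈{3}] r7c7's peers cover all but 3. So r7c7=3.
Step 26. [r4c4∈{7}] r4c4 is down to just 7. So r4c4=7.
Step 27. [r7c8∈{5}] only 5 remains possible at r7c8 ⇒ r7c8=5.
Step 28. [r5c1∈{9}] nothing but 9 survives at r5c1. So r5c1=9.
Step 29. [r6c4∈{5}] r6c4 has the single candidate 5. So r6c4=5.
Step 30. [r9c1∈{2}] r9c1 is down to just 2. So r9c1=2.
Step 31. [r5c3∈{6}] r5c3's peers cover all but 6 ⇒ r5c3=6.
Step 32. [r1c4∈{8}] nothing but 8 survives at r1c4, so r1c4=8.
Step 33. [r9c9∈{8}] nothing but 8 survives at r9c9. So r9c9=8.
Step 34. [r3c1∈{1}] only 1 remains possible at r3c1. So r3c1=1.
Step 35. [r7c6∈{6}] only 6 remains possible at r7c6 ⇒ r7c6=6.
Step 36. [r4c3∈{2}] r4c3 has the single candidate 2. So r4c3=2.

Answer: 6 2 4 8 3 9 7 1 5 / 3 9 8 1 5 7 6 4 2 / 1 7 5 6 2 4 8 3 9 / 8 4 2 7 6 3 5 9 1 / 9 5 6 4 8 1 2 7 3 / 7 1 3 5 9 2 4 8 6 / 4 8 9 2 1 6 3 5 7 / 5 6 1 3 7 8 9 2 4 / 2 3 7 9 4 5 1 6 8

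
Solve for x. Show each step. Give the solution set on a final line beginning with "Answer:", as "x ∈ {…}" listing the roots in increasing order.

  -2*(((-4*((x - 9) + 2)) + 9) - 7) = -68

Step 1. [-2*(((-4*((x - 9) + 2)) + 9) - 7) = -68] -2 out front; divide by -2 ⇒ div: ((-4*((x - 9) + 2)) + 9) - 7 = 34.
Step 2. [((-4*((x - 9) + 2)) + 9) - 7 = 34] -7 is outermost — add 7 both sides. So sub: (-4*((x - 9) + 2)) + 9 = 41.
Step 3. [(-4*((x - 9) + 2)) + 9 = 41] peel the +9: subtract 9 from each side. So sub: -4*((x - 9) + 2) = 32.
Step 4. [-4*((x - 9) + 2) = 32] leading coefficient -4: divide by -4. So div: (x - 9) + 2 = -8.
Step 5. [(x - 9) + 2 = -8] 2 comes off first (subtract 2). So sub: x - 9 = -10.
Step 6. [x - 9 = -10] peel the -9: add 9 from each side. So sub: x = -1.

Answer: x ∈ {-1}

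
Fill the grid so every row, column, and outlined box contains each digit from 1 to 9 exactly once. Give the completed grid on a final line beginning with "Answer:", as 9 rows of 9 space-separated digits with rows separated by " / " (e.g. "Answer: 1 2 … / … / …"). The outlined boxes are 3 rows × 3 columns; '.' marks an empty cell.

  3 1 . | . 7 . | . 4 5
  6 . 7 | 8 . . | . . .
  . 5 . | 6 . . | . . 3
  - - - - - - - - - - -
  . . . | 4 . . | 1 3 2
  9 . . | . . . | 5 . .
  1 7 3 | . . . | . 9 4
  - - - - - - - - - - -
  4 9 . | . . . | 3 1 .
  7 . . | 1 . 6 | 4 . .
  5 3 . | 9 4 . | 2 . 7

Step 1. [r1c4∈{2}] nothing but 2 survives at r1c4, so r1c4=2.
Step 2. [r9c6∈{8}] r9c6 has the single candidate 8. So r9c6=8.
Step 3. [r1c6∈{9}] r1c6 has the single candidate 9, so r1c6=9.
Step 4. [r1c3∈{8}] r1c3 is down to just 8, so r1c3=8.
Step 5. [r6c4∈{5}] only 5 remains possible at r6c4 ⇒ r6c4=5.
Step 6. [r5c8∈{6,7,8}] in box 6, 7 fits only at r5c8, so r5c8=7.
Step 7. [r8c3∈{2}] nothing but 2 survives at r8c3. So r8c3=2.
Step 8. [r5c2∈{2,4,6,8}] box 4 places 2 nowhere but r5c2, so r5c2=2.
Step 9. [r7c9∈{6,8}] across row 7, 8 lands solely at r7c9. So r7c9=8.
Step 10. [r5c5∈{1,3,6,8}] in row 5, 8 fits only at r5c5. So r5c5=8.
Step 11. [r4c2∈{6,8}] r4c2 is the only open cell in col 2 admitting 6 ⇒ r4c2=6.
Step 12. [r5c6∈{1,3}] across row 5, 1 lands solely at r5c6. So r5c6=1.
Step 13. [r2c6∈{3,4,5}] across col 6, 3 lands solely at r2c6 ⇒ r2c6=3.
Step 14. [r7c6∈{2,5,7}] col 6 places 5 nowhere but r7c6, so r7c6=5.
Step 15. [r2c9∈{1,9}] across col 9, 1 lands solely at r2c9 ⇒ r2c9=1.
Step 16. [r6c7∈{6,8}] across row 6, 8 lands solely at r6c7. So r6c7=8.
Step 17. [r3c3∈{4,9}] 9 has one home in col 3: r3c3, so r3c3=9.
Step 18. [r9c8∈{6}] nothing but 6 survives at r9c8, so r9c8=6.
Step 19. [r6c5∈{2,6}] across row 6, 6 lands solely at r6c5 ⇒ r6c5=6.
Step 20. [r2c8∈{2}] r2c8 has the single candidate 2, so r2c8=2.
Step 21. [r5c4∈{3}] r5c4 is down to just 3 ⇒ r5c4=3.
Step 22. [r2c5∈{5}] r2c5 has the single candidate 5 ⇒ r2c5=5.
Step 23. [r4c1∈{8}] r4c1's peers cover all but 8 ⇒ r4c1=8.
Step 24. [r1c7∈{6}] r1c7 has the single candidate 6. So r1c7=6.
Step 25. [r5c9∈{6}] r5c9 has the single candidate 6, so r5c9=6.
Step 26. [r2c7∈{9}] r2c7's peers cover all but 9. So r2c7=9.
Step 27. [r8c2∈{8}] r8c2 has the single candidate 8 ⇒ r8c2=8.
Step 28. [r8c8∈{5}] r8c8 is down to just 5, so r8c8=5.
Step 29. [r8c9∈{9}] nothing but 9 survives at r8c9, so r8c9=9.
Step 30. [r4c5∈{9}] r4c5's peers cover all but 9 ⇒ r4c5=9.
Step 31. [r8c5∈{3}] r8c5 is down to just 3 ⇒ r8c5=3.
Step 32. [r3c5∈{1}] nothing but 1 survives at r3c5. So r3c5=1.
Step 33. [r3c6∈{4}] only 4 remains possible at r3c6, so r3c6=4.
Step 34. [r4c6∈{7}] only 7 remains possible at r4c6 ⇒ r4c6=7.
Step 35. [r5c3∈{4}] r5c3 has the single candidate 4. So r5c3=4.
Step 36. [r3c7∈{7}] r3c7 is down to just 7, so r3c7=7.
Step 37. [r7c3∈{6}] only 6 remains possible at r7c3. So r7c3=6.
Step 38. [r7c4∈{7}] r7c4 is down to just 7, so r7c4=7.
Step 39. [r7c5∈{2}] r7c5's peers cover all but 2. So r7c5=2.
Step 40. [r2c2∈{4}] nothing but 4 survives at r2c2, so r2c2=4.
Step 41. [r6c6∈{2}] r6c6's peers cover all but 2 ⇒ r6c6=2.
Step 42. [r4c3∈{5}] nothing but 5 survives at r4c3, so r4c3=5.
Step 43. [r3c1∈{2}] nothing but 2 survives at r3c1. So r3c1=2.
Step 44. [r9c3∈{1}] nothing but 1 survives at r9c3, so r9c3=1.
Step 45. [r3c8∈{8}] only 8 remains possible at r3c8. So r3c8=8.

Answer: 3 1 8 2 7 9 6 4 5 / 6 4 7 8 5 3 9 2 1 / 2 5 9 6 1 4 7 8 3 / 8 6 5 4 9 7 1 3 2 / 9 2 4 3 8 1 5 7 6 / 1 7 3 5 6 2 8 9 4 / 4 9 6 7 2 5 3 1 8 / 7 8 2 1 3 6 4 5 9 / 5 3 1 9 4 8 2 6 7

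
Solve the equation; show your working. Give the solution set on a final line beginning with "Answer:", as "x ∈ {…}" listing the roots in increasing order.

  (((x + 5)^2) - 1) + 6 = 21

Step 1. [(((x + 5)^2) - 1) + 6 = 21] the outer +6 inverts by subtracting 6. So sub: ((x + 5)^2) - 1 = 15.
Step 2. [((x + 5)^2) - 1 = 15] 1 comes off first (add 1). So sub: (x + 5)^2 = 16.
Step 3. [(x + 5)^2 = 16] LHS squared, RHS 16 ≥ 0: apply √ (±), so sqrt: x + 5 = 4 or -4.
Step 4. [x + 5 = 4 or -4] 5 comes off first (subtract 5). So sub: x = -1 or -9.

Answer: x ∈ {-9, -1}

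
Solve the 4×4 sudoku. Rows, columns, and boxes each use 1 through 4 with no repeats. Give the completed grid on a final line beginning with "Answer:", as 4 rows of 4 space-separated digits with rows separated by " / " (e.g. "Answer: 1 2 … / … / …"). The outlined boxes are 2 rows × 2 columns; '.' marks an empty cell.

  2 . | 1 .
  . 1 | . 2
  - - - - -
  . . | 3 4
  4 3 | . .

Step 1. [r2c3∈{4}] r2c3 is down to just 4 ⇒ r2c3=4.
Step 2. [r4c4∈{1}] r4c4 has the single candidate 1. So r4c4=1.
Step 3. [r3c1∈{1}] only 1 remains possible at r3c1, so r3c1=1.
Step 4. [r1c4∈{3}] nothing but 3 survives at r1c4, so r1c4=3.
Step 5. [r2c1∈{3}] r2c1 has the single candidate 3. So r2c1=3.
Step 6. [r4c3∈{2}] r4c3's peers cover all but 2. So r4c3=2.
Step 7. [r1c2∈{4}] r1c2's peers cover all but 4. So r1c2=4.
Step 8. [r3c2∈{2}] only 2 remains possible at r3c2. So r3c2=2.

Answer: 2 4 1 3 / 3 1 4 2 / 1 2 3 4 / 4 3 2 1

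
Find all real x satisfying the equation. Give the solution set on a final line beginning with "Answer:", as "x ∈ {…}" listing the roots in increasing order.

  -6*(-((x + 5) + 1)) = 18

Step 1. [-6*(-((x + 5) + 1)) = 18] divide by the outer -6. So div: -((x + 5) + 1) = -3.
Step 2. [-((x + 5) + 1) = -3] LHS negated; negate both sides, so neg: (x + 5) + 1 = 3.
Step 3. [(x + 5) + 1 = 3] peel the +1: subtract 1 from each side. So sub: x + 5 = 2.
Step 4. [x + 5 = 2] subtract 5: x sits inside (… + 5) ⇒ sub: x = -3.

Answer: x ∈ {-3}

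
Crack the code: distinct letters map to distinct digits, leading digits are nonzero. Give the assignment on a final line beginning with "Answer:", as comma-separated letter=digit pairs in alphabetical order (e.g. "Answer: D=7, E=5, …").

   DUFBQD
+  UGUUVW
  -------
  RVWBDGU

Step 1. [col 1: D + W ≡ U (mod 10)] D=7 is one option consistent with column 1 (D + W ≡ U (mod 10), carry-in 0) — take it ⇒ D=7.
Step 2. [R] the sum has 7 digits but both addends have 6; that extra leading digit R is the final carry, namely 1, so R=1.
Step 3. [col 1: D + W ≡ U (mod 10)] column 1 (D + W ≡ U (mod 10), carry-in 0) doesn't pin W yet; pick W=9 and continue. So W=9.
Step 4. [col 1: D + W ≡ U (mod 10)] in column 1 we have D+W≡U with carry-in 0; given D=7, W=9 and digits 1,7,9 already taken and all letters distinct, that pins U to 6. So U=6.
Step 5. [col 2: Q + V ≡ G (mod 10)] several values work for Q in column 2 (Q + V ≡ G (mod 10), carry-in 1); try Q=8. So Q=8.
Step 6. [col 2: Q + V ≡ G (mod 10)] several values work for G in column 2 (Q + V ≡ G (mod 10), carry-in 1); try G=2 ⇒ G=2.
Step 7. [col 2: Q + V ≡ G (mod 10)] in column 2 we have Q+V≡G with carry-in 1; given Q=8, G=2 and digits 1,2,6,7,8,9 already taken and all letters distinct, that pins V to 3. So V=3.
Step 8. [col 3: B + U ≡ D (mod 10)] in column 3 we have B+U≡D with carry-in 1; given U=6, D=7 and digits 1,2,3,6,7,8,9 already taken and all letters distinct, that pins B to 0. So B=0.
Step 9. [col 4: F + U ≡ B (mod 10)] in column 4 we have F+U≡B with carry-in 0; given U=6, B=0 and digits 0,1,2,3,6,7,8,9 already taken and all letters distinct, that pins F to 4. So F=4.

Answer: B=0, D=7, F=4, G=2, Q=8, R=1, U=6, V=3, W=9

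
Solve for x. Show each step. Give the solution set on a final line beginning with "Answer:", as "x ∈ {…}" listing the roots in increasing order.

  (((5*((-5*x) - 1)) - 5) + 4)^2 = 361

Step 1. [(((5*((-5*x) - 1)) - 5) + 4)^2 = 361] LHS squared, RHS 361 ≥ 0: apply √ (±), so sqrt: ((5*((-5*x) - 1)) - 5) + 4 = 19 or -19.
Step 2. [((5*((-5*x) - 1)) - 5) + 4 = 19 or -19] the outer +4 inverts by subtracting 4 ⇒ sub: (5*((-5*x) - 1)) - 5 = 15 or -23.
Step 3. [(5*((-5*x) - 1)) - 5 = 15 or -23] peel the -5: add 5 from each side, so sub: 5*((-5*x) - 1) = 20 or -18.
Step 4. [5*((-5*x) - 1) = 20 or -18] 5·(inner) — divide through by 5. So div: (-5*x) - 1 = 4 or -18/5.
Step 5. [(-5*x) - 1 = 4 or -18/5] peel the -1: add 1 from each side ⇒ sub: -5*x = 5 or -13/5.
Step 6. [-5*x = 5 or -13/5] LHS = -5·(…); ÷-5 both sides. So div: x = -1 or 13/25.

Answer: x ∈ {-1, 13/25}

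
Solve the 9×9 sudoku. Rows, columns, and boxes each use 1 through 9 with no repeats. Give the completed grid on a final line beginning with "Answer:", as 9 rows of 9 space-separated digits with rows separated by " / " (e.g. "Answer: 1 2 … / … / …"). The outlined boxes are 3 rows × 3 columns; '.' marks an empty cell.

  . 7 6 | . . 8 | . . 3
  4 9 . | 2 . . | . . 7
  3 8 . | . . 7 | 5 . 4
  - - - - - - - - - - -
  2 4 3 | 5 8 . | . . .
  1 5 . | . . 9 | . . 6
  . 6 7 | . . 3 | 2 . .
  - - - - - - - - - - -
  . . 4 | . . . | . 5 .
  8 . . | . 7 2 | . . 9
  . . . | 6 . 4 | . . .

Step 1. [r7c6∈{1}] r7c6 has the single candidate 1, so r7c6=1.
Step 2. [r9c3∈{1,2,5,9}] across col 3, 9 lands solely at r9c3, so r9c3=9.
Step 3. [r8c4∈{3}] nothing but 3 survives at r8c4, so r8c4=3.
Step 4. [r4c9∈{1}] only 1 remains possible at r4c9 ⇒ r4c9=1.
Step 5. [r8c2∈{1}] r8c2 is down to just 1 ⇒ r8c2=1.
Step 6. [r1c8∈{1,2,9}] r1c8 is the only open cell in row 1 admitting 2, so r1c8=2.
Step 7. [r2c6∈{5,6}] col 6 places 5 nowhere but r2c6, so r2c6=5.
Step 8. [r2c3∈{1}] nothing but 1 survives at r2c3, so r2c3=1.
Step 9. [r7c4∈{8,9}] col 4 places 8 nowhere but r7c4, so r7c4=8.
Step 10. [r5c4∈{4,7}] 7 has one home in col 4: r5c4. So r5c4=7.
Step 11. [r7c1∈{6,7}] across col 1, 6 lands solely at r7c1. So r7c1=6.
Step 12. [r7c7∈{3,7}] 7 has one home in row 7: r7c7 ⇒ r7c7=7.
Step 13. [r4c7∈{9}] r4c7 has the single candidate 9 ⇒ r4c7=9.
Step 14. [r3c8∈{1,6,9}] col 8 places 9 nowhere but r3c8. So r3c8=9.
Step 15. [r3c4∈{1}] r3c4 has the single candidate 1 ⇒ r3c4=1.
Step 16. [r6c4∈{4}] nothing but 4 survives at r6c4, so r6c4=4.
Step 17. [r6c8∈{8}] only 8 remains possible at r6c8. So r6c8=8.
Step 18. [r2c8∈{6}] r2c8 is down to just 6. So r2c8=6.
Step 19. [r8c8∈{4}] only 4 remains possible at r8c8, so r8c8=4.
Step 20. [r9c9∈{2,8}] col 9 places 8 nowhere but r9c9 ⇒ r9c9=8.
Step 21. [r5c8∈{3}] nothing but 3 survives at r5c8, so r5c8=3.
Step 22. [r9c2∈{2,3}] across row 9, 2 lands solely at r9c2. So r9c2=2.
Step 23. [r1c1∈{5}] r1c1's peers cover all but 5, so r1c1=5.
Step 24. [r7c5∈{9}] r7c5's peers cover all but 9. So r7c5=9.
Step 25. [r1c7∈{1}] r1c7 is down to just 1. So r1c7=1.
Step 26. [r6c5∈{1}] only 1 remains possible at r6c5. So r6c5=1.
Step 27. [r1c4∈{9}] r1c4 has the single candidate 9 ⇒ r1c4=9.
Step 28. [r6c1∈{9}] nothing but 9 survives at r6c1 ⇒ r6c1=9.
Step 29. [r3c3∈{2}] r3c3 has the single candidate 2. So r3c3=2.
Step 30. [r5c5∈{2}] r5c5 has the single candidate 2. So r5c5=2.
Step 31. [r9c7∈{3}] r9c7 is down to just 3. So r9c7=3.
Step 32. [r4c8∈{7}] nothing but 7 survives at r4c8, so r4c8=7.
Step 33. [r9c5∈{5}] r9c5 is down to just 5, so r9c5=5.
Step 34. [r2c7∈{8}] nothing but 8 survives at r2c7, so r2c7=8.
Step 35. [r6c9∈{5}] r6c9's peers cover all but 5, so r6c9=5.
Step 36. [r9c8∈{1}] only 1 remains possible at r9c8. So r9c8=1.
Step 37. [r2c5∈{3}] nothing but 3 survives at r2c5 ⇒ r2c5=3.
Step 38. [r8c3∈{5}] r8c3's peers cover all but 5. So r8c3=5.
Step 39. [r7c2∈{3}] r7c2 has the single candidate 3 ⇒ r7c2=3.
Step 40. [r5c7∈{4}] r5c7's peers cover all but 4 ⇒ r5c7=4.
Step 41. [r7c9∈{2}] r7c9 is down to just 2 ⇒ r7c9=2.
Step 42. [r8c7∈{6}] nothing but 6 survives at r8c7. So r8c7=6.
Step 43. [r9c1∈{7}] only 7 remains possible at r9c1, so r9c1=7.
Step 44. [r5c3∈{8}] nothing but 8 survives at r5c3. So r5c3=8.
Step 45. [r1c5∈{4}] only 4 remains possible at r1c5, so r1c5=4.
Step 46. [r3c5∈{6}] only 6 remains possible at r3c5, so r3c5=6.
Step 47. [r4c6∈{6}] only 6 remains possible at r4c6 ⇒ r4c6=6.

Answer: 5 7 6 9 4 8 1 2 3 / 4 9 1 2 3 5 8 6 7 / 3 8 2 1 6 7 5 9 4 / 2 4 3 5 8 6 9 7 1 / 1 5 8 7 2 9 4 3 6 / 9 6 7 4 1 3 2 8 5 / 6 3 4 8 9 1 7 5 2 / 8 1 5 3 7 2 6 4 9 / 7 2 9 6 5 4 3 1 8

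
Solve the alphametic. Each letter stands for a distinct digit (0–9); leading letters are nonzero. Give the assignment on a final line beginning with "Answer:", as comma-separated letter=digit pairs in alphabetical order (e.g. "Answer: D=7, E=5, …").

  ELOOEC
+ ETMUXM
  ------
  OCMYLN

Step 1. [col 1: C + M ≡ N (mod 10)] several values work for N in column 1 (C + M ≡ N (mod 10), carry-in 0); try N=2, so N=2.
Step 2. [col 1: C + M ≡ N (mod 10)] column 1 (C + M ≡ N (mod 10), carry-in 0) doesn't pin M yet; pick M=7 and continue, so M=7.
Step 3. [col 1: C + M ≡ N (mod 10)] from column 1 (M=7, N=2, carry-in 0, digits 2,7 already taken and all letters distinct): C must equal 5 ⇒ C=5.
Step 4. [col 2: E + X ≡ L (mod 10)] X=3 is one option consistent with column 2 (E + X ≡ L (mod 10), carry-in 1) — take it. So X=3.
Step 5. [col 2: E + X ≡ L (mod 10)] E=4 is one option consistent with column 2 (E + X ≡ L (mod 10), carry-in 1) — take it ⇒ E=4.
Step 6. [col 2: E + X ≡ L (mod 10)] from column 2 (E=4, X=3, carry-in 1, digits 2,3,4,5,7 already taken and all letters distinct): L must equal 8, so L=8.
Step 7. [col 3: O + U ≡ Y (mod 10)] column 3 reads O+U+carry(0)=Y with nothing yet; with digits 2,3,4,5,7,8 already taken and all letters distinct, the only value for Y is 0, so Y=0.
Step 8. [col 3: O + U ≡ Y (mod 10)] column 3 (O + U ≡ Y (mod 10), carry-in 0) doesn't pin U yet; pick U=1 and continue ⇒ U=1.
Step 9. [col 3: O + U ≡ Y (mod 10)] column 3 reads O+U+carry(0)=Y with U=1, Y=0; with digits 0,1,2,3,4,5,7,8 already taken and all letters distinct, the only value for O is 9 ⇒ O=9.
Step 10. [col 5: L + T ≡ C (mod 10)] column 5 reads L+T+carry(1)=C with L=8, C=5; with digits 0,1,2,3,4,5,7,8,9 already taken and all letters distinct, the only value for T is 6 ⇒ T=6.

Answer: C=5, E=4, L=8, M=7, N=2, O=9, T=6, U=1, X=3, Y=0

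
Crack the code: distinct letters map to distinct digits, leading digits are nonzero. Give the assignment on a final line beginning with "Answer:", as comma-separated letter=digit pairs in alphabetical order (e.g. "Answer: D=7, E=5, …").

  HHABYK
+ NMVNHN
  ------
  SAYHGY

Step 1. [col 1: K + N ≡ Y (mod 10)] N=1 is one option consistent with column 1 (K + N ≡ Y (mod 10), carry-in 0) — take it, so N=1.
Step 2. [col 1: K + N ≡ Y (mod 10)] no forcing yet in column 1 (carry-in 0); Y=0 is free and consistent — try it, so Y=0.
Step 3. [col 1: K + N ≡ Y (mod 10)] column 1: given N=1, Y=0, carry-in 0, and digits 0,1 already taken and all letters distinct, K+N≡Y (mod 10) forces K=9 ⇒ K=9.
Step 4. [col 2: Y + H ≡ G (mod 10)] no forcing yet in column 2 (carry-in 1); H=4 is free and consistent — try it, so H=4.
Step 5. [col 2: Y + H ≡ G (mod 10)] in column 2 we have Y+H≡G with carry-in 1; given Y=0, H=4 and digits 0,1,4,9 already taken and all letters distinct, that pins G to 5. So G=5.
Step 6. [col 3: B + N ≡ H (mod 10)] column 3: given N=1, H=4, carry-in 0, and digits 0,1,4,5,9 already taken and all letters distinct, B+N≡H (mod 10) forces B=3. So B=3.
Step 7. [col 4: A + V ≡ Y (mod 10)] A=2 is one option consistent with column 4 (A + V ≡ Y (mod 10), carry-in 0) — take it, so A=2.
Step 8. [col 4: A + V ≡ Y (mod 10)] column 4: given A=2, Y=0, carry-in 0, and digits 0,1,2,3,4,5,9 already taken and all letters distinct, A+V≡Y (mod 10) forces V=8. So V=8.
Step 9. [col 5: H + M ≡ A (mod 10)] column 5 reads H+M+carry(1)=A with H=4, A=2; with digits 0,1,2,3,4,5,8,9 already taken and all letters distinct, the only value for M is 7, so M=7.
Step 10. [col 6: H + N ≡ S (mod 10)] column 6: given H=4, N=1, carry-in 1, and digits 0,1,2,3,4,5,7,8,9 already taken and all letters distinct, H+N≡S (mod 10) forces S=6, so S=6.

Answer: A=2, B=3, G=5, H=4, K=9, M=7, N=1, S=6, V=8, Y=0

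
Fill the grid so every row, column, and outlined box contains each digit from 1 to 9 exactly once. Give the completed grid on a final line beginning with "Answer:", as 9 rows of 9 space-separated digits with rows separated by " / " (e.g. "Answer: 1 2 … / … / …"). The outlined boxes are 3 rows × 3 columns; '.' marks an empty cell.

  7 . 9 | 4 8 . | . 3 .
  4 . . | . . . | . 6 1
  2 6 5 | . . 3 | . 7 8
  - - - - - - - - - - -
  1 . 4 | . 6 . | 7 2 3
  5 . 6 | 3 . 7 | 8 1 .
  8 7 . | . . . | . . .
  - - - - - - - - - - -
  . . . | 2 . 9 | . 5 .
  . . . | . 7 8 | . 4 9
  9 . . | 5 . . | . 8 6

Step 1. [r6c3∈{2,3}] row 6 places 3 nowhere but r6c3 ⇒ r6c3=3.
Step 2. [r1c2∈{1}] r1c2 has the single candidate 1. So r1c2=1.
Step 3. [r4c6∈{5}] r4c6 is down to just 5 ⇒ r4c6=5.
Step 4. [r2c6∈{2}] r2c6 is down to just 2, so r2c6=2.
Step 5. [r2c2∈{3,8}] 3 has one home in row 2: r2c2, so r2c2=3.
Step 6. [r5c2∈{2,9}] r5c2 is the only open cell in box 4 admitting 2. So r5c2=2.
Step 7. [r5c5∈{4,9}] row 5 places 9 nowhere but r5c5, so r5c5=9.
Step 8. [r3c5∈{1}] nothing but 1 survives at r3c5. So r3c5=1.
Step 9. [r6c7∈{4,5,6,9}] across row 6, 6 lands solely at r6c7, so r6c7=6.
Step 10. [r9c3∈{1,2,7}] across row 9, 7 lands solely at r9c3 ⇒ r9c3=7.
Step 11. [r9c7∈{1,2,3}] row 9 places 2 nowhere but r9c7, so r9c7=2.
Step 12. [r9c6∈{1,4}] row 9 places 1 nowhere but r9c6 ⇒ r9c6=1.
Step 13. [r3c4∈{9}] nothing but 9 survives at r3c4. So r3c4=9.
Step 14. [r6c6∈{4}] r6c6's peers cover all but 4. So r6c6=4.
Step 15. [r9c5∈{3,4}] across row 9, 3 lands solely at r9c5. So r9c5=3.
Step 16. [r7c1∈{3,6}] row 7 places 6 nowhere but r7c1, so r7c1=6.
Step 17. [r7c7∈{1,3}] in row 7, 3 fits only at r7c7. So r7c7=3.
Step 18. [r7c3∈{1,8}] across row 7, 1 lands solely at r7c3. So r7c3=1.
Step 19. [r1c7∈{5}] r1c7 has the single candidate 5 ⇒ r1c7=5.
Step 20. [r7c2∈{4,8}] 8 has one home in row 7: r7c2, so r7c2=8.
Step 21. [r7c9∈{7}] nothing but 7 survives at r7c9 ⇒ r7c9=7.
Step 22. [r2c7∈{9}] only 9 remains possible at r2c7. So r2c7=9.
Step 23. [r2c5∈{5}] r2c5 is down to just 5, so r2c5=5.
Step 24. [r1c6∈{6}] r1c6's peers cover all but 6 ⇒ r1c6=6.
Step 25. [r6c8∈{9}] r6c8 is down to just 9. So r6c8=9.
Step 26. [r2c3∈{8}] r2c3's peers cover all but 8 ⇒ r2c3=8.
Step 27. [r8c1∈{3}] only 3 remains possible at r8c1. So r8c1=3.
Step 28. [r1c9∈{2}] only 2 remains possible at r1c9 ⇒ r1c9=2.
Step 29. [r2c4∈{7}] r2c4 is down to just 7. So r2c4=7.
Step 30. [r7c5∈{4}] only 4 remains possible at r7c5, so r7c5=4.
Step 31. [r6c4∈{1}] r6c4 has the single candidate 1 ⇒ r6c4=1.
Step 32. [r6c5∈{2}] r6c5 has the single candidate 2 ⇒ r6c5=2.
Step 33. [r9c2∈{4}] nothing but 4 survives at r9c2 ⇒ r9c2=4.
Step 34. [r4c4∈{8}] nothing but 8 survives at r4c4 ⇒ r4c4=8.
Step 35. [r8c4∈{6}] r8c4 is down to just 6 ⇒ r8c4=6.
Step 36. [r4c2∈{9}] r4c2's peers cover all but 9. So r4c2=9.
Step 37. [r6c9∈{5}] nothing but 5 survives at r6c9. So r6c9=5.
Step 38. [r8c3∈{2}] only 2 remains possible at r8c3, so r8c3=2.
Step 39. [r3c7∈{4}] r3c7's peers cover all but 4. So r3c7=4.
Step 40. [r8c7∈{1}] r8c7 is down to just 1 ⇒ r8c7=1.
Step 41. [r8c2∈{5}] nothing but 5 survives at r8c2 ⇒ r8c2=5.
Step 42. [r5c9∈{4}] only 4 remains possible at r5c9. So r5c9=4.

Answer: 7 1 9 4 8 6 5 3 2 / 4 3 8 7 5 2 9 6 1 / 2 6 5 9 1 3 4 7 8 / 1 9 4 8 6 5 7 2 3 / 5 2 6 3 9 7 8 1 4 / 8 7 3 1 2 4 6 9 5 / 6 8 1 2 4 9 3 5 7 / 3 5 2 6 7 8 1 4 9 / 9 4 7 5 3 1 2 8 6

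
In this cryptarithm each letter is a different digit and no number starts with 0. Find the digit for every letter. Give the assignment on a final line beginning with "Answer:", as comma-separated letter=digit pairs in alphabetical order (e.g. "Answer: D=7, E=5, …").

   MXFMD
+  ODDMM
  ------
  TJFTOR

Step 1. [T] the sum has 6 digits but both addends have 5; that extra leading digit T is the final carry, namely 1, so T=1.
Step 2. [col 1: D + M ≡ R (mod 10)] several values work for R in column 1 (D + M ≡ R (mod 10), carry-in 0); try R=9, so R=9.
Step 3. [col 1: D + M ≡ R (mod 10)] several values work for M in column 1 (D + M ≡ R (mod 10), carry-in 0); try M=4 ⇒ M=4.
Step 4. [col 1: D + M ≡ R (mod 10)] column 1: given M=4, R=9, carry-in 0, and digits 1,4,9 already taken and all letters distinct, D+M≡R (mod 10) forces D=5 ⇒ D=5.
Step 5. [col 2: M + M ≡ O (mod 10)] column 2 reads M+M+carry(0)=O with M=4; with digits 1,4,5,9 already taken and all letters distinct, the only value for O is 8 ⇒ O=8.
Step 6. [col 3: F + D ≡ T (mod 10)] in column 3 we have F+D≡T with carry-in 0; given D=5, T=1 and digits 1,4,5,8,9 already taken and all letters distinct, that pins F to 6. So F=6.
Step 7. [col 4: X + D ≡ F (mod 10)] column 4 reads X+D+carry(1)=F with D=5, F=6; with digits 1,4,5,6,8,9 already taken and all letters distinct, the only value for X is 0, so X=0.
Step 8. [col 5: M + O ≡ J (mod 10)] column 5 reads M+O+carry(0)=J with M=4, O=8; with digits 0,1,4,5,6,8,9 already taken and all letters distinct, the only value for J is 2. So J=2.

Answer: D=5, F=6, J=2, M=4, O=8, R=9, T=1, X=0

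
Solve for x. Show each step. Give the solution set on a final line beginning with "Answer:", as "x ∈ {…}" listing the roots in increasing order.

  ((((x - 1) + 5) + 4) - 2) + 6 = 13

Step 1. [((((x - 1) + 5) + 4) - 2) + 6 = 13] the outer +6 inverts by subtracting 6 ⇒ sub: (((x - 1) + 5) + 4) - 2 = 7.
Step 2. [(((x - 1) + 5) + 4) - 2 = 7] the outer -2 inverts by adding 2 ⇒ sub: ((x - 1) + 5) + 4 = 9.
Step 3. [((x - 1) + 5) + 4 = 9] +4 is outermost — subtract 4 both sides, so sub: (x - 1) + 5 = 5.
Step 4. [(x - 1) + 5 = 5] the outer +5 inverts by subtracting 5. So sub: x - 1 = 0.
Step 5. [x - 1 = 0] the outer -1 inverts by adding 1 ⇒ sub: x = 1.

Answer: x ∈ {1}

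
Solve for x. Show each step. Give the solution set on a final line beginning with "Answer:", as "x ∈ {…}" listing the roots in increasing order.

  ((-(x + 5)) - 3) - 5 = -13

Step 1. [((-(x + 5)) - 3) - 5 = -13] add 5: x sits inside (… - 5) ⇒ sub: (-(x + 5)) - 3 = -8.
Step 2. [(-(x + 5)) - 3 = -8] the outer -3 inverts by adding 3. So sub: -(x + 5) = -5.
Step 3. [-(x + 5) = -5] flip signs both sides. So neg: x + 5 = 5.
Step 4. [x + 5 = 5] 5 comes off first (subtract 5), so sub: x = 0.

Answer: x ∈ {0}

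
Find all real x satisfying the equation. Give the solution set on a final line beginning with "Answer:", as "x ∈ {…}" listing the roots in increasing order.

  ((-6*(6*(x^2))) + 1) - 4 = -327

Step 1. [((-6*(6*(x^2))) + 1) - 4 = -327] add 4: x sits inside (… - 4) ⇒ sub: (-6*(6*(x^2))) + 1 = -323.
Step 2. [(-6*(6*(x^2))) + 1 = -323] subtract 1: x sits inside (… + 1). So sub: -6*(6*(x^2)) = -324.
Step 3. [-6*(6*(x^2)) = -324] LHS = -6·(…); ÷-6 both sides, so div: 6*(x^2) = 54.
Step 4. [6*(x^2) = 54] 6·(inner) — divide through by 6 ⇒ div: x^2 = 9.
Step 5. [x^2 = 9] LHS squared, RHS 9 ≥ 0: apply √ (±). So sqrt: x = 3 or -3.

Answer: x ∈ {-3, 3}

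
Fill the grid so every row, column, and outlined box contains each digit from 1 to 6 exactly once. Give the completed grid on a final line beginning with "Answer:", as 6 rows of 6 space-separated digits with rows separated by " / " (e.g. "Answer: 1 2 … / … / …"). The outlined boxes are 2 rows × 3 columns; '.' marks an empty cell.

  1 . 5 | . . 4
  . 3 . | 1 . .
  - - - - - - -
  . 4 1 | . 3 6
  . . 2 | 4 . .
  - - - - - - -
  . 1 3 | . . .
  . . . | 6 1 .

Step 1. [r4c5∈{5}] r4c5 is down to just 5 ⇒ r4c5=5.
Step 2. [r5c1∈{2,4,5,6}] row 5 places 6 nowhere but r5c1. So r5c1=6.
Step 3. [r6c2∈{2,5}] across col 2, 5 lands solely at r6c2 ⇒ r6c2=5.
Step 4. [r1c2∈{2,6}] col 2 places 2 nowhere but r1c2 ⇒ r1c2=2.
Step 5. [r2c6∈{2,5}] row 2 places 5 nowhere but r2c6, so r2c6=5.
Step 6. [r5c6∈{2}] r5c6 is down to just 2 ⇒ r5c6=2.
Step 7. [r2c3∈{4,6}] col 3 places 6 nowhere but r2c3, so r2c3=6.
Step 8. [r2c1∈{4}] r2c1's peers cover all but 4, so r2c1=4.
Step 9. [r1c5∈{6}] only 6 remains possible at r1c5 ⇒ r1c5=6.
Step 10. [r6c1∈{2}] r6c1 is down to just 2 ⇒ r6c1=2.
Step 11. [r3c4∈{2}] r3c4 is down to just 2. So r3c4=2.
Step 12. [r2c5∈{2}] r2c5's peers cover all but 2, so r2c5=2.
Step 13. [r6c3∈{4}] nothing but 4 survives at r6c3. So r6c3=4.
Step 14. [r5c5∈{4}] r5c5's peers cover all but 4 ⇒ r5c5=4.
Step 15. [r3c1∈{5}] r3c1 has the single candidate 5 ⇒ r3c1=5.
Step 16. [r5c4∈{5}] r5c4's peers cover all but 5 ⇒ r5c4=5.
Step 17. [r4c6∈{1}] nothing but 1 survives at r4c6 ⇒ r4c6=1.
Step 18. [r4c2∈{6}] r4c2 is down to just 6. So r4c2=6.
Step 19. [r6c6∈{3}] nothing but 3 survives at r6c6, so r6c6=3.
Step 20. [r4c1∈{3}] nothing but 3 survives at r4c1, so r4c1=3.
Step 21. [r1c4∈{3}] r1c4 has the single candidate 3 ⇒ r1c4=3.

Answer: 1 2 5 3 6 4 / 4 3 6 1 2 5 / 5 4 1 2 3 6 / 3 6 2 4 5 1 / 6 1 3 5 4 2 / 2 5 4 6 1 3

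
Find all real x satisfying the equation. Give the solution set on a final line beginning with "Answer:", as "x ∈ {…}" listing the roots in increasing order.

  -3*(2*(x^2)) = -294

Step 1. [-3*(2*(x^2)) = -294] leading coefficient -3: divide by -3, so div: 2*(x^2) = 98.
Step 2. [2*(x^2) = 98] 2 out front; divide by 2. So div: x^2 = 49.
Step 3. [x^2 = 49] LHS squared, RHS 49 ≥ 0: apply √ (±). So sqrt: x = 7 or -7.

Answer: x ∈ {-7, 7}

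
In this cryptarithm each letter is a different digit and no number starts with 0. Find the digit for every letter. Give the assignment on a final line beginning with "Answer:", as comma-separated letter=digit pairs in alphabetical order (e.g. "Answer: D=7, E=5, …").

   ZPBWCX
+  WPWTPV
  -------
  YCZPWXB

Step 1. [col 1: X + V ≡ B (mod 10)] no forcing yet in column 1 (carry-in 0); X=7 is free and consistent — try it ⇒ X=7.
Step 2. [col 1: X + V ≡ B (mod 10)] B=3 is one option consistent with column 1 (X + V ≡ B (mod 10), carry-in 0) — take it, so B=3.
Step 3. [Y] Y is the leading digit of a 7-digit sum of two 6-digit numbers; the final carry is exactly 1, so Y=1.
Step 4. [col 1: X + V ≡ B (mod 10)] from column 1 (X=7, B=3, carry-in 0, digits 1,3,7 already taken and all letters distinct): V must equal 6, so V=6.
Step 5. [col 2: C + P ≡ X (mod 10)] no forcing yet in column 2 (carry-in 1); C=4 is free and consistent — try it ⇒ C=4.
Step 6. [col 2: C + P ≡ X (mod 10)] column 2 reads C+P+carry(1)=X with C=4, X=7; with digits 1,3,4,6,7 already taken and all letters distinct, the only value for P is 2, so P=2.
Step 7. [col 3: W + T ≡ W (mod 10)] from column 3 (nothing yet, carry-in 0, digits 1,2,3,4,6,7 already taken and all letters distinct): T must equal 0, so T=0.
Step 8. [col 3: W + T ≡ W (mod 10)] W=9 is one option consistent with column 3 (W + T ≡ W (mod 10), carry-in 0) — take it, so W=9.
Step 9. [col 5: P + P ≡ Z (mod 10)] from column 5 (P=2, carry-in 1, digits 0,1,2,3,4,6,7,9 already taken and all letters distinct): Z must equal 5, so Z=5.

Answer: B=3, C=4, P=2, T=0, V=6, W=9, X=7, Y=1, Z=5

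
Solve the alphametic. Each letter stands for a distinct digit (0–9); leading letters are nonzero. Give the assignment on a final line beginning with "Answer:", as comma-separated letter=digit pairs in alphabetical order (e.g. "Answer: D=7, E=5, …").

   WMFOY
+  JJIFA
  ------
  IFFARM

Step 1. [I] I is the leading digit of a 6-digit sum of two 5-digit numbers; the final carry is exactly 1 ⇒ I=1.
Step 2. [col 1: Y + A ≡ M (mod 10)] Y=3 is one option consistent with column 1 (Y + A ≡ M (mod 10), carry-in 0) — take it ⇒ Y=3.
Step 3. [col 1: Y + A ≡ M (mod 10)] no forcing yet in column 1 (carry-in 0); A=4 is free and consistent — try it ⇒ A=4.
Step 4. [col 1: Y + A ≡ M (mod 10)] in column 1 we have Y+A≡M with carry-in 0; given Y=3, A=4 and digits 1,3,4 already taken and all letters distinct, that pins M to 7, so M=7.
Step 5. [col 2: O + F ≡ R (mod 10)] column 2 (O + F ≡ R (mod 10), carry-in 0) doesn't pin R yet; pick R=0 and continue. So R=0.
Step 6. [col 2: O + F ≡ R (mod 10)] no forcing yet in column 2 (carry-in 0); O=8 is free and consistent — try it ⇒ O=8.
Step 7. [col 2: O + F ≡ R (mod 10)] from column 2 (O=8, R=0, carry-in 0, digits 0,1,3,4,7,8 already taken and all letters distinct): F must equal 2. So F=2.
Step 8. [col 4: M + J ≡ F (mod 10)] in column 4 we have M+J≡F with carry-in 0; given M=7, F=2 and digits 0,1,2,3,4,7,8 already taken and all letters distinct, that pins J to 5 ⇒ J=5.
Step 9. [col 5: W + J ≡ F (mod 10)] column 5 reads W+J+carry(1)=F with J=5, F=2; with digits 0,1,2,3,4,5,7,8 already taken and all letters distinct, the only value for W is 6, so W=6.

Answer: A=4, F=2, I=1, J=5, M=7, O=8, R=0, W=6, Y=3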